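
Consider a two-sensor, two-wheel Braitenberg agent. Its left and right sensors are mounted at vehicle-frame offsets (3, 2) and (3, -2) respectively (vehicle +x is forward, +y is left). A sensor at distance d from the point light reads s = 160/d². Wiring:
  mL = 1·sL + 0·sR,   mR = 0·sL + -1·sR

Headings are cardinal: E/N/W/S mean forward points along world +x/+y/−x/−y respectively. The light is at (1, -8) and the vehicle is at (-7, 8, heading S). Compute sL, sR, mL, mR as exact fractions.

left sensor world pos  = (-5, 5); dL² = 205
right sensor world pos = (-9, 5); dR² = 269
sL = 160/205 = 32/41
sR = 160/269 = 160/269
mL = 1·sL + 0·sR = 32/41
mR = 0·sL + -1·sR = -160/269

32/41 160/269 32/41 -160/269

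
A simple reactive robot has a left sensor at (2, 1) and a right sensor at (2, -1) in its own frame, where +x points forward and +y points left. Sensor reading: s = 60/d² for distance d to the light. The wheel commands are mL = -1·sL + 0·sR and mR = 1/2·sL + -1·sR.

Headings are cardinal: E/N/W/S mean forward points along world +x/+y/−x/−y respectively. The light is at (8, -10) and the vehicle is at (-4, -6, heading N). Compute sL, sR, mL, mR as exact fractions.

left sensor world pos  = (-5, -4); dL² = 205
right sensor world pos = (-3, -4); dR² = 157
sL = 60/205 = 12/41
sR = 60/157 = 60/157
mL = -1·sL + 0·sR = -12/41
mR = 1/2·sL + -1·sR = -1518/6437

12/41 60/157 -12/41 -1518/6437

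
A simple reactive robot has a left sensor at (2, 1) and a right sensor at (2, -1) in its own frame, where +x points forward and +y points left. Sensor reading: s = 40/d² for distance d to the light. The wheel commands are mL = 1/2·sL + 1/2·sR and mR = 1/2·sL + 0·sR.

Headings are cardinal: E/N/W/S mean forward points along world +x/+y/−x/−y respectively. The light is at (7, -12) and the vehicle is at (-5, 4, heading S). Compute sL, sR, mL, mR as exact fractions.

40/317 8/73 2728/23141 20/317

left sensor world pos  = (-4, 2); dL² = 317
right sensor world pos = (-6, 2); dR² = 365
sL = 40/317 = 40/317
sR = 40/365 = 8/73
mL = 1/2·sL + 1/2·sR = 2728/23141
mR = 1/2·sL + 0·sR = 20/317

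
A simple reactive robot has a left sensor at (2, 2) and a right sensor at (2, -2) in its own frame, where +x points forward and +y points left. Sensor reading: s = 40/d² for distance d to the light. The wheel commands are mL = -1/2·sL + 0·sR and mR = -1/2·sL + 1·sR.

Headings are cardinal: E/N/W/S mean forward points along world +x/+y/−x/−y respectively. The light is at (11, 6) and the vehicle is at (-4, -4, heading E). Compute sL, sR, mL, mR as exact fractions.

40/233 40/313 -20/233 3060/72929

left sensor world pos  = (-2, -2); dL² = 233
right sensor world pos = (-2, -6); dR² = 313
sL = 40/233 = 40/233
sR = 40/313 = 40/313
mL = -1/2·sL + 0·sR = -20/233
mR = -1/2·sL + 1·sR = 3060/72929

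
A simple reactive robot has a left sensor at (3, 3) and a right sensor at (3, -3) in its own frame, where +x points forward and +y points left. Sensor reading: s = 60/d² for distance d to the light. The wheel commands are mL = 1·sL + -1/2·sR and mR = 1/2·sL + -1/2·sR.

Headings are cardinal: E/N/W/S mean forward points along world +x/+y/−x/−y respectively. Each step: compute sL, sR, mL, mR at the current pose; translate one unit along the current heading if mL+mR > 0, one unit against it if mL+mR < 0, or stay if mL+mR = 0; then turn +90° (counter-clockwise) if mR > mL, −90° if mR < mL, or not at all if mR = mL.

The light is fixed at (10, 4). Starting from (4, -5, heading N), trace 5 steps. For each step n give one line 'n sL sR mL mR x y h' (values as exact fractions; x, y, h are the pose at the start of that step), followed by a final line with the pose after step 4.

n=0: pose=(4,-5,N); sL=20/39, sR=4/3; mL=-2/13, mR=-16/39; mL+mR=-22/39 → advance -1; mR−mL=-10/39 → turn -1·90°
n=1: pose=(4,-6,E); sL=30/29, sR=30/89; mL=2235/2581, mR=900/2581; mL+mR=3135/2581 → advance +1; mR−mL=-15/29 → turn -1·90°
n=2: pose=(5,-6,S); sL=60/173, sR=60/233; mL=8790/40309, mR=1800/40309; mL+mR=10590/40309 → advance +1; mR−mL=-30/173 → turn -1·90°
n=3: pose=(5,-7,W); sL=3/13, sR=15/32; mL=-3/832, mR=-99/832; mL+mR=-51/416 → advance -1; mR−mL=-3/26 → turn -1·90°
n=4: pose=(6,-7,N); sL=60/113, sR=12/13; mL=102/1469, mR=-288/1469; mL+mR=-186/1469 → advance -1; mR−mL=-30/113 → turn -1·90°

0 20/39 4/3 -2/13 -16/39 4 -5 N
1 30/29 30/89 2235/2581 900/2581 4 -6 E
2 60/173 60/233 8790/40309 1800/40309 5 -6 S
3 3/13 15/32 -3/832 -99/832 5 -7 W
4 60/113 12/13 102/1469 -288/1469 6 -7 N
final 6 -8 E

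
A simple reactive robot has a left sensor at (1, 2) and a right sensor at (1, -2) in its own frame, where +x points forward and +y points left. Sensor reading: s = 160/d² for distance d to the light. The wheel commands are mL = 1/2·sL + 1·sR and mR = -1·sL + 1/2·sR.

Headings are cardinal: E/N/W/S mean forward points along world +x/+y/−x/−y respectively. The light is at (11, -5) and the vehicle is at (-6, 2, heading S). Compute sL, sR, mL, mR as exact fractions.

160/261 160/397 73520/103617 -42640/103617

left sensor world pos  = (-4, 1); dL² = 261
right sensor world pos = (-8, 1); dR² = 397
sL = 160/261 = 160/261
sR = 160/397 = 160/397
mL = 1/2·sL + 1·sR = 73520/103617
mR = -1·sL + 1/2·sR = -42640/103617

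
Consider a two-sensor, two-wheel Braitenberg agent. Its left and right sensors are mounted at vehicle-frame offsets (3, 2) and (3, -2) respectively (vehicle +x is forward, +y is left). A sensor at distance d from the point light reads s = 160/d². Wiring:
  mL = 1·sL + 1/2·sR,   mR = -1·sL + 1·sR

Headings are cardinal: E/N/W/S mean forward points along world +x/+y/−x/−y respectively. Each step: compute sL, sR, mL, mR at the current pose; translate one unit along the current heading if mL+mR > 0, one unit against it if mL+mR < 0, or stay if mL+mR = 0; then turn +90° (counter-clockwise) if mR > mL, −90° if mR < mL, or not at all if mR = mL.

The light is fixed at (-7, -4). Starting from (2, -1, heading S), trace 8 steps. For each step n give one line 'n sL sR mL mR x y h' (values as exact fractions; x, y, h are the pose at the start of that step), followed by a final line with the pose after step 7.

n=0: pose=(2,-1,S); sL=160/121, sR=160/49; mL=17520/5929, mR=11520/5929; mL+mR=240/49 → advance +1; mR−mL=-6000/5929 → turn -1·90°
n=1: pose=(2,-2,W); sL=40/9, sR=40/13; mL=700/117, mR=-160/117; mL+mR=60/13 → advance +1; mR−mL=-860/117 → turn -1·90°
n=2: pose=(1,-2,N); sL=160/61, sR=32/25; mL=4976/1525, mR=-2048/1525; mL+mR=48/25 → advance +1; mR−mL=-7024/1525 → turn -1·90°
n=3: pose=(1,-1,E); sL=80/73, sR=80/61; mL=7800/4453, mR=960/4453; mL+mR=120/61 → advance +1; mR−mL=-6840/4453 → turn -1·90°
n=4: pose=(2,-1,S); sL=160/121, sR=160/49; mL=17520/5929, mR=11520/5929; mL+mR=240/49 → advance +1; mR−mL=-6000/5929 → turn -1·90°
n=5: pose=(2,-2,W); sL=40/9, sR=40/13; mL=700/117, mR=-160/117; mL+mR=60/13 → advance +1; mR−mL=-860/117 → turn -1·90°
n=6: pose=(1,-2,N); sL=160/61, sR=32/25; mL=4976/1525, mR=-2048/1525; mL+mR=48/25 → advance +1; mR−mL=-7024/1525 → turn -1·90°
n=7: pose=(1,-1,E); sL=80/73, sR=80/61; mL=7800/4453, mR=960/4453; mL+mR=120/61 → advance +1; mR−mL=-6840/4453 → turn -1·90°

0 160/121 160/49 17520/5929 11520/5929 2 -1 S
1 40/9 40/13 700/117 -160/117 2 -2 W
2 160/61 32/25 4976/1525 -2048/1525 1 -2 N
3 80/73 80/61 7800/4453 960/4453 1 -1 E
4 160/121 160/49 17520/5929 11520/5929 2 -1 S
5 40/9 40/13 700/117 -160/117 2 -2 W
6 160/61 32/25 4976/1525 -2048/1525 1 -2 N
7 80/73 80/61 7800/4453 960/4453 1 -1 E
final 2 -1 S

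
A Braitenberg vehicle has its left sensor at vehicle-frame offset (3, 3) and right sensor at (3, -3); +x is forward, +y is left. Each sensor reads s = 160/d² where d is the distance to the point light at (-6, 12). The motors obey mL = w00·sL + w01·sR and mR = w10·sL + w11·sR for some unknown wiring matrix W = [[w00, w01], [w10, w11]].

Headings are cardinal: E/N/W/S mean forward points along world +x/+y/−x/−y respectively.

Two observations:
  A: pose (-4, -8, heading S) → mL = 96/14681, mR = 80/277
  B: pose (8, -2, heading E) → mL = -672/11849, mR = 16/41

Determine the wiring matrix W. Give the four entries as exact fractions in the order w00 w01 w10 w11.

obs A: pose=(-4,-8,S) → sL=80/277, sR=16/53, mL=96/14681, mR=80/277
obs B: pose=(8,-2,E) → sL=16/41, sR=80/289, mL=-672/11849, mR=16/41
sensor matrix S = [[80/277, 16/53], [16/41, 80/289]]; det S = -6586368/173955169
solve [mL_A; mL_B] = S·[w00; w01] and [mR_A; mR_B] = S·[w10; w11]:
  w00 = -1/2, w01 = 1/2, w10 = 1, w11 = 0

-1/2 1/2 1 0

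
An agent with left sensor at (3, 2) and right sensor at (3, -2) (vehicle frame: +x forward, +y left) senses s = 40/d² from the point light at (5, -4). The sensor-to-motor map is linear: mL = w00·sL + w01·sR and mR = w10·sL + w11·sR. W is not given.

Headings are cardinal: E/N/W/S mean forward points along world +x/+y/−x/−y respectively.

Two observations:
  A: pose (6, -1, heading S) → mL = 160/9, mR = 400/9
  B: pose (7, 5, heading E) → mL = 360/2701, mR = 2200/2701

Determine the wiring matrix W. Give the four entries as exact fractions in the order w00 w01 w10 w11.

-1/2 1/2 1 1

obs A: pose=(6,-1,S) → sL=40/9, sR=40, mL=160/9, mR=400/9
obs B: pose=(7,5,E) → sL=20/73, sR=20/37, mL=360/2701, mR=2200/2701
sensor matrix S = [[40/9, 40], [20/73, 20/37]]; det S = -208000/24309
solve [mL_A; mL_B] = S·[w00; w01] and [mR_A; mR_B] = S·[w10; w11]:
  w00 = -1/2, w01 = 1/2, w10 = 1, w11 = 1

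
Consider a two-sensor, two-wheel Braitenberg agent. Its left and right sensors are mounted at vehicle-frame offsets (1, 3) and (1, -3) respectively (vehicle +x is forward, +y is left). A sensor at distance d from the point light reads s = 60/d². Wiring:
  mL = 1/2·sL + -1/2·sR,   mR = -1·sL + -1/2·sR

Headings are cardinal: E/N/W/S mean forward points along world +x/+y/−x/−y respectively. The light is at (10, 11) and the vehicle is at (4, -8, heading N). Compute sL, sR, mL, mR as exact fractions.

left sensor world pos  = (1, -7); dL² = 405
right sensor world pos = (7, -7); dR² = 333
sL = 60/405 = 4/27
sR = 60/333 = 20/111
mL = 1/2·sL + -1/2·sR = -16/999
mR = -1·sL + -1/2·sR = -238/999

4/27 20/111 -16/999 -238/999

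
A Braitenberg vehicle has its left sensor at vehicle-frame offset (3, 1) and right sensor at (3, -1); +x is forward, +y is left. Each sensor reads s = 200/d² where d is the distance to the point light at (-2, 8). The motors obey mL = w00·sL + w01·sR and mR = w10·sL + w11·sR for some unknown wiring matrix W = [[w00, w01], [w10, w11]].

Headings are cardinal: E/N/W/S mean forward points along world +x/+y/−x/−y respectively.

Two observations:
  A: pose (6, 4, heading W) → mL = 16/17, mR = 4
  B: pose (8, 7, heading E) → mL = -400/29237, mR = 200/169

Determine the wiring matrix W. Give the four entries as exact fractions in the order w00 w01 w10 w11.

-1/2 1/2 1 0

obs A: pose=(6,4,W) → sL=4, sR=100/17, mL=16/17, mR=4
obs B: pose=(8,7,E) → sL=200/169, sR=200/173, mL=-400/29237, mR=200/169
sensor matrix S = [[4, 100/17], [200/169, 200/173]]; det S = -1161600/497029
solve [mL_A; mL_B] = S·[w00; w01] and [mR_A; mR_B] = S·[w10; w11]:
  w00 = -1/2, w01 = 1/2, w10 = 1, w11 = 0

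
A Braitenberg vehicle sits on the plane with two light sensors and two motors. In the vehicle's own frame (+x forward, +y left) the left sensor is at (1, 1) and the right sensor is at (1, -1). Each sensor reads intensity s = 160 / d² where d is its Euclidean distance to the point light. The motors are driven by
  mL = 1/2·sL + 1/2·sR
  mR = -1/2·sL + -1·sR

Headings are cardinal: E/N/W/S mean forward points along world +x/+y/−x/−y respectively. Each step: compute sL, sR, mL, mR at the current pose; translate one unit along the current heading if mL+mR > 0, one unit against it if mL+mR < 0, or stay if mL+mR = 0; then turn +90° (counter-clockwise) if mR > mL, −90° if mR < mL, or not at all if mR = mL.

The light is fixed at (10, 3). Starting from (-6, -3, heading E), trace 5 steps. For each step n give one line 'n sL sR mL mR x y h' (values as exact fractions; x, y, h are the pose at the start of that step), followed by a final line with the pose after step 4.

n=0: pose=(-6,-3,E); sL=16/25, sR=80/137; mL=2096/3425, mR=-3096/3425; mL+mR=-40/137 → advance -1; mR−mL=-5192/3425 → turn -1·90°
n=1: pose=(-7,-3,S); sL=32/61, sR=160/373; mL=10848/22753, mR=-15728/22753; mL+mR=-80/373 → advance -1; mR−mL=-26576/22753 → turn -1·90°
n=2: pose=(-7,-2,W); sL=4/9, sR=8/17; mL=70/153, mR=-106/153; mL+mR=-4/17 → advance -1; mR−mL=-176/153 → turn -1·90°
n=3: pose=(-6,-2,N); sL=32/61, sR=160/241; mL=8736/14701, mR=-13616/14701; mL+mR=-80/241 → advance -1; mR−mL=-22352/14701 → turn -1·90°
n=4: pose=(-6,-3,E); sL=16/25, sR=80/137; mL=2096/3425, mR=-3096/3425; mL+mR=-40/137 → advance -1; mR−mL=-5192/3425 → turn -1·90°

0 16/25 80/137 2096/3425 -3096/3425 -6 -3 E
1 32/61 160/373 10848/22753 -15728/22753 -7 -3 S
2 4/9 8/17 70/153 -106/153 -7 -2 W
3 32/61 160/241 8736/14701 -13616/14701 -6 -2 N
4 16/25 80/137 2096/3425 -3096/3425 -6 -3 E
final -7 -3 S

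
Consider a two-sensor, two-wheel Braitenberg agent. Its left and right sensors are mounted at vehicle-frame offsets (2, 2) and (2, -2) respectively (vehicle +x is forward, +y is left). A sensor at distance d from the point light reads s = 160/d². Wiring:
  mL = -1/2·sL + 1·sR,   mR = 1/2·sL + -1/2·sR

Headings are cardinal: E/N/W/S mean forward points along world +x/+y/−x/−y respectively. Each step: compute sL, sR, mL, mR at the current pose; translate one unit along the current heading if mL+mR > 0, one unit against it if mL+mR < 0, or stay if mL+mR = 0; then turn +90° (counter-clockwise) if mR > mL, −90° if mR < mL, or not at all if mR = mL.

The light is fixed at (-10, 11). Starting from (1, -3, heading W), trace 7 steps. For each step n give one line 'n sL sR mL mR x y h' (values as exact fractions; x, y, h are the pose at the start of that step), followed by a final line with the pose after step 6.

0 160/337 32/45 7184/15165 -1792/15165 1 -3 W
1 10/13 5/9 20/117 25/234 0 -3 N
2 32/53 160/369 2576/19557 1664/19557 0 -2 E
3 80/197 80/153 9640/30141 -1760/30141 1 -2 S
4 160/337 32/45 7184/15165 -1792/15165 1 -3 W
5 10/13 5/9 20/117 25/234 0 -3 N
6 32/53 160/369 2576/19557 1664/19557 0 -2 E
final 1 -2 S

n=0: pose=(1,-3,W); sL=160/337, sR=32/45; mL=7184/15165, mR=-1792/15165; mL+mR=16/45 → advance +1; mR−mL=-2992/5055 → turn -1·90°
n=1: pose=(0,-3,N); sL=10/13, sR=5/9; mL=20/117, mR=25/234; mL+mR=5/18 → advance +1; mR−mL=-5/78 → turn -1·90°
n=2: pose=(0,-2,E); sL=32/53, sR=160/369; mL=2576/19557, mR=1664/19557; mL+mR=80/369 → advance +1; mR−mL=-304/6519 → turn -1·90°
n=3: pose=(1,-2,S); sL=80/197, sR=80/153; mL=9640/30141, mR=-1760/30141; mL+mR=40/153 → advance +1; mR−mL=-3800/10047 → turn -1·90°
n=4: pose=(1,-3,W); sL=160/337, sR=32/45; mL=7184/15165, mR=-1792/15165; mL+mR=16/45 → advance +1; mR−mL=-2992/5055 → turn -1·90°
n=5: pose=(0,-3,N); sL=10/13, sR=5/9; mL=20/117, mR=25/234; mL+mR=5/18 → advance +1; mR−mL=-5/78 → turn -1·90°
n=6: pose=(0,-2,E); sL=32/53, sR=160/369; mL=2576/19557, mR=1664/19557; mL+mR=80/369 → advance +1; mR−mL=-304/6519 → turn -1·90°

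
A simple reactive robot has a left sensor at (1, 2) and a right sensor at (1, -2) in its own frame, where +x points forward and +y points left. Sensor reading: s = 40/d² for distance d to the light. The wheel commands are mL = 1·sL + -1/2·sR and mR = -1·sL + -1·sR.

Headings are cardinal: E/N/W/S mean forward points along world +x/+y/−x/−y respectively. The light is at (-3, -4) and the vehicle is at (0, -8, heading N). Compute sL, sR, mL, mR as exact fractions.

4 20/17 58/17 -88/17

left sensor world pos  = (-2, -7); dL² = 10
right sensor world pos = (2, -7); dR² = 34
sL = 40/10 = 4
sR = 40/34 = 20/17
mL = 1·sL + -1/2·sR = 58/17
mR = -1·sL + -1·sR = -88/17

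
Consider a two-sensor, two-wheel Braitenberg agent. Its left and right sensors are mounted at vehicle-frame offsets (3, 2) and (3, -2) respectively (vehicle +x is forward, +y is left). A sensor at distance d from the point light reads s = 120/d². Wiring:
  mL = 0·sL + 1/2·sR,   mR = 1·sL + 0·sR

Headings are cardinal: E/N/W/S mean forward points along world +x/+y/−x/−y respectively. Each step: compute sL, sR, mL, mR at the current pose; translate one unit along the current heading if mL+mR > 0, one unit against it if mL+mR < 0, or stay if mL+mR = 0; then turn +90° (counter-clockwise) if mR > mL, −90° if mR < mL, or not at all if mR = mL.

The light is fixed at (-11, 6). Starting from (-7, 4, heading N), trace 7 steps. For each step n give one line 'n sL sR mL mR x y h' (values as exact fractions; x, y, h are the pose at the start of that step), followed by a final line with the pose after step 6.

n=0: pose=(-7,4,N); sL=24, sR=120/37; mL=60/37, mR=24; mL+mR=948/37 → advance +1; mR−mL=828/37 → turn +1·90°
n=1: pose=(-7,5,W); sL=12, sR=60; mL=30, mR=12; mL+mR=42 → advance +1; mR−mL=-18 → turn -1·90°
n=2: pose=(-8,5,N); sL=24, sR=120/29; mL=60/29, mR=24; mL+mR=756/29 → advance +1; mR−mL=636/29 → turn +1·90°
n=3: pose=(-8,6,W); sL=30, sR=30; mL=15, mR=30; mL+mR=45 → advance +1; mR−mL=15 → turn +1·90°
n=4: pose=(-9,6,S); sL=24/5, sR=40/3; mL=20/3, mR=24/5; mL+mR=172/15 → advance +1; mR−mL=-28/15 → turn -1·90°
n=5: pose=(-9,5,W); sL=12, sR=60; mL=30, mR=12; mL+mR=42 → advance +1; mR−mL=-18 → turn -1·90°
n=6: pose=(-10,5,N); sL=24, sR=120/13; mL=60/13, mR=24; mL+mR=372/13 → advance +1; mR−mL=252/13 → turn +1·90°

0 24 120/37 60/37 24 -7 4 N
1 12 60 30 12 -7 5 W
2 24 120/29 60/29 24 -8 5 N
3 30 30 15 30 -8 6 W
4 24/5 40/3 20/3 24/5 -9 6 S
5 12 60 30 12 -9 5 W
6 24 120/13 60/13 24 -10 5 N
final -10 6 W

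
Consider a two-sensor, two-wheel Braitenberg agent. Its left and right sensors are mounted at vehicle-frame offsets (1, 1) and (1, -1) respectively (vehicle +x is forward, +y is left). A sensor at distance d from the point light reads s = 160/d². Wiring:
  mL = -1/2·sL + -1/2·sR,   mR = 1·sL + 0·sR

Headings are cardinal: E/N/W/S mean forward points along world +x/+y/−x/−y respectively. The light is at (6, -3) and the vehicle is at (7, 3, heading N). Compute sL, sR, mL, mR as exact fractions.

160/49 160/53 -8160/2597 160/49

left sensor world pos  = (6, 4); dL² = 49
right sensor world pos = (8, 4); dR² = 53
sL = 160/49 = 160/49
sR = 160/53 = 160/53
mL = -1/2·sL + -1/2·sR = -8160/2597
mR = 1·sL + 0·sR = 160/49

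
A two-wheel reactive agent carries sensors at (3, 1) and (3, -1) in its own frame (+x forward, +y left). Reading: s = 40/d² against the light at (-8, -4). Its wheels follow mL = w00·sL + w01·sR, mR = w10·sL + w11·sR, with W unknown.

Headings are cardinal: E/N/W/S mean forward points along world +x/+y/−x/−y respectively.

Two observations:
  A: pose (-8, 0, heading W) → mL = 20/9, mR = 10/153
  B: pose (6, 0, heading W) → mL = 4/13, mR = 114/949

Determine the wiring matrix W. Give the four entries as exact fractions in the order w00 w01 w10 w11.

1 0 -1/2 1

obs A: pose=(-8,0,W) → sL=20/9, sR=20/17, mL=20/9, mR=10/153
obs B: pose=(6,0,W) → sL=4/13, sR=20/73, mL=4/13, mR=114/949
sensor matrix S = [[20/9, 20/17], [4/13, 20/73]]; det S = 35840/145197
solve [mL_A; mL_B] = S·[w00; w01] and [mR_A; mR_B] = S·[w10; w11]:
  w00 = 1, w01 = 0, w10 = -1/2, w11 = 1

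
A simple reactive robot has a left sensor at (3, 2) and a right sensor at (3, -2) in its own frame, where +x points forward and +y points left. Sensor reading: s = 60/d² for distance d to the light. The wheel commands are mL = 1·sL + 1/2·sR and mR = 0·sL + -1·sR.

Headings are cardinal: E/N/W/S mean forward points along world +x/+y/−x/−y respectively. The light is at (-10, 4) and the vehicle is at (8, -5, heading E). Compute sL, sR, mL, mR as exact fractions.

6/49 30/281 2421/13769 -30/281

left sensor world pos  = (11, -3); dL² = 490
right sensor world pos = (11, -7); dR² = 562
sL = 60/490 = 6/49
sR = 60/562 = 30/281
mL = 1·sL + 1/2·sR = 2421/13769
mR = 0·sL + -1·sR = -30/281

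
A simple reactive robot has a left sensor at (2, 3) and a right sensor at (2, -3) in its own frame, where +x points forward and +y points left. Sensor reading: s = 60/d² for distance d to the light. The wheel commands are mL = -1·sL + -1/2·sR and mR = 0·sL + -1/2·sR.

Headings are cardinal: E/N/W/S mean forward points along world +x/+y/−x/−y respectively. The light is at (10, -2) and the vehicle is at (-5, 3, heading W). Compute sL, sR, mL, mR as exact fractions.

60/293 60/353 -29970/103429 -30/353

left sensor world pos  = (-7, 0); dL² = 293
right sensor world pos = (-7, 6); dR² = 353
sL = 60/293 = 60/293
sR = 60/353 = 60/353
mL = -1·sL + -1/2·sR = -29970/103429
mR = 0·sL + -1/2·sR = -30/353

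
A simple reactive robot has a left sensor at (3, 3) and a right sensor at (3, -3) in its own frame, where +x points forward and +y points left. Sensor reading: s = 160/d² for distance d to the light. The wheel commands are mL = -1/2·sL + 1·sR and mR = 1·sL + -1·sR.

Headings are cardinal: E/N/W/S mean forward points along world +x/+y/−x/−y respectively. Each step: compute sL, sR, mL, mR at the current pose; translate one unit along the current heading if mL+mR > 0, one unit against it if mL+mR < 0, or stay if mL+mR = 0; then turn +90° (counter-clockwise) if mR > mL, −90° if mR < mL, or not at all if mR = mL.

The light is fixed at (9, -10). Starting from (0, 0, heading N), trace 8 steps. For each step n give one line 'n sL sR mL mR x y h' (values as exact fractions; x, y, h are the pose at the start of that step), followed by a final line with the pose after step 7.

0 160/313 32/41 6736/12833 -3456/12833 0 0 N
1 20/29 8/5 182/145 -132/145 0 1 E
2 160/89 32/37 -112/3293 3072/3293 1 1 S
3 80/97 80/37 6280/3589 -4800/3589 1 0 E
4 32/13 160/149 -304/1937 2688/1937 2 0 S
5 1 40/13 67/26 -27/13 2 -1 E
6 32/9 160/117 -16/39 256/117 3 -1 S
7 16/13 80/17 904/221 -768/221 3 -2 E
final 4 -2 S

n=0: pose=(0,0,N); sL=160/313, sR=32/41; mL=6736/12833, mR=-3456/12833; mL+mR=80/313 → advance +1; mR−mL=-10192/12833 → turn -1·90°
n=1: pose=(0,1,E); sL=20/29, sR=8/5; mL=182/145, mR=-132/145; mL+mR=10/29 → advance +1; mR−mL=-314/145 → turn -1·90°
n=2: pose=(1,1,S); sL=160/89, sR=32/37; mL=-112/3293, mR=3072/3293; mL+mR=80/89 → advance +1; mR−mL=3184/3293 → turn +1·90°
n=3: pose=(1,0,E); sL=80/97, sR=80/37; mL=6280/3589, mR=-4800/3589; mL+mR=40/97 → advance +1; mR−mL=-11080/3589 → turn -1·90°
n=4: pose=(2,0,S); sL=32/13, sR=160/149; mL=-304/1937, mR=2688/1937; mL+mR=16/13 → advance +1; mR−mL=2992/1937 → turn +1·90°
n=5: pose=(2,-1,E); sL=1, sR=40/13; mL=67/26, mR=-27/13; mL+mR=1/2 → advance +1; mR−mL=-121/26 → turn -1·90°
n=6: pose=(3,-1,S); sL=32/9, sR=160/117; mL=-16/39, mR=256/117; mL+mR=16/9 → advance +1; mR−mL=304/117 → turn +1·90°
n=7: pose=(3,-2,E); sL=16/13, sR=80/17; mL=904/221, mR=-768/221; mL+mR=8/13 → advance +1; mR−mL=-1672/221 → turn -1·90°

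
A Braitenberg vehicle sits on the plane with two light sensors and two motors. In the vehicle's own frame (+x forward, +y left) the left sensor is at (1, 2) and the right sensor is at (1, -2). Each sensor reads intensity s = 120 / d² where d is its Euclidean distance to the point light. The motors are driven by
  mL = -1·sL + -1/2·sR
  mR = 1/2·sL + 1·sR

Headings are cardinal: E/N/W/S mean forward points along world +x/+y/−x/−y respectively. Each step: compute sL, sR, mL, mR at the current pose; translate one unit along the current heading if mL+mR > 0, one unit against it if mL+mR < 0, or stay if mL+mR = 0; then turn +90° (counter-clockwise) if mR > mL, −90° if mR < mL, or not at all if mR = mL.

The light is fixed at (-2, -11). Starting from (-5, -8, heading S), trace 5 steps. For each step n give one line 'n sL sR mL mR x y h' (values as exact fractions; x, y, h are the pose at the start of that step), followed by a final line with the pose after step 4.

n=0: pose=(-5,-8,S); sL=24, sR=120/29; mL=-756/29, mR=468/29; mL+mR=-288/29 → advance -1; mR−mL=1224/29 → turn +1·90°
n=1: pose=(-5,-7,E); sL=3, sR=15; mL=-21/2, mR=33/2; mL+mR=6 → advance +1; mR−mL=27 → turn +1·90°
n=2: pose=(-4,-7,N); sL=120/41, sR=24/5; mL=-1092/205, mR=1284/205; mL+mR=192/205 → advance +1; mR−mL=2376/205 → turn +1·90°
n=3: pose=(-4,-6,W); sL=20/3, sR=60/29; mL=-670/87, mR=470/87; mL+mR=-200/87 → advance -1; mR−mL=380/29 → turn +1·90°
n=4: pose=(-3,-6,S); sL=120/17, sR=24/5; mL=-804/85, mR=708/85; mL+mR=-96/85 → advance -1; mR−mL=1512/85 → turn +1·90°

0 24 120/29 -756/29 468/29 -5 -8 S
1 3 15 -21/2 33/2 -5 -7 E
2 120/41 24/5 -1092/205 1284/205 -4 -7 N
3 20/3 60/29 -670/87 470/87 -4 -6 W
4 120/17 24/5 -804/85 708/85 -3 -6 S
final -3 -5 E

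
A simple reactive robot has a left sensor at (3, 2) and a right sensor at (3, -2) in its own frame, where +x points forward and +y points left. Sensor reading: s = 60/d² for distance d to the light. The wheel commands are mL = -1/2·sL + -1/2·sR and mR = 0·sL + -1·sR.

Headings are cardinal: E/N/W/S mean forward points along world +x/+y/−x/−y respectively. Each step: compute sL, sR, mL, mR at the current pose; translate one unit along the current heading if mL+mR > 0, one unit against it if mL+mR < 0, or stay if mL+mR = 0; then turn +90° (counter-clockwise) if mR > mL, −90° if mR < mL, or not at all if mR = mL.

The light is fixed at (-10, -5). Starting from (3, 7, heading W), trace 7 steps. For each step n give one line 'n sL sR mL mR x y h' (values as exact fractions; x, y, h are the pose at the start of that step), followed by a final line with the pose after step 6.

0 3/10 15/74 -93/370 -15/74 3 7 W
1 60/337 4/15 -1124/5055 -4/15 4 7 S
2 30/121 30/173 -4410/20933 -30/173 4 8 W
3 60/389 60/269 -19740/104641 -60/269 5 8 S
4 5/24 3/20 -43/240 -3/20 5 9 W
5 12/89 60/317 -4572/28213 -60/317 6 9 S
6 30/169 30/229 -5970/38701 -30/229 6 10 W
final 7 10 S

n=0: pose=(3,7,W); sL=3/10, sR=15/74; mL=-93/370, mR=-15/74; mL+mR=-84/185 → advance -1; mR−mL=9/185 → turn +1·90°
n=1: pose=(4,7,S); sL=60/337, sR=4/15; mL=-1124/5055, mR=-4/15; mL+mR=-824/1685 → advance -1; mR−mL=-224/5055 → turn -1·90°
n=2: pose=(4,8,W); sL=30/121, sR=30/173; mL=-4410/20933, mR=-30/173; mL+mR=-8040/20933 → advance -1; mR−mL=780/20933 → turn +1·90°
n=3: pose=(5,8,S); sL=60/389, sR=60/269; mL=-19740/104641, mR=-60/269; mL+mR=-43080/104641 → advance -1; mR−mL=-3600/104641 → turn -1·90°
n=4: pose=(5,9,W); sL=5/24, sR=3/20; mL=-43/240, mR=-3/20; mL+mR=-79/240 → advance -1; mR−mL=7/240 → turn +1·90°
n=5: pose=(6,9,S); sL=12/89, sR=60/317; mL=-4572/28213, mR=-60/317; mL+mR=-9912/28213 → advance -1; mR−mL=-768/28213 → turn -1·90°
n=6: pose=(6,10,W); sL=30/169, sR=30/229; mL=-5970/38701, mR=-30/229; mL+mR=-11040/38701 → advance -1; mR−mL=900/38701 → turn +1·90°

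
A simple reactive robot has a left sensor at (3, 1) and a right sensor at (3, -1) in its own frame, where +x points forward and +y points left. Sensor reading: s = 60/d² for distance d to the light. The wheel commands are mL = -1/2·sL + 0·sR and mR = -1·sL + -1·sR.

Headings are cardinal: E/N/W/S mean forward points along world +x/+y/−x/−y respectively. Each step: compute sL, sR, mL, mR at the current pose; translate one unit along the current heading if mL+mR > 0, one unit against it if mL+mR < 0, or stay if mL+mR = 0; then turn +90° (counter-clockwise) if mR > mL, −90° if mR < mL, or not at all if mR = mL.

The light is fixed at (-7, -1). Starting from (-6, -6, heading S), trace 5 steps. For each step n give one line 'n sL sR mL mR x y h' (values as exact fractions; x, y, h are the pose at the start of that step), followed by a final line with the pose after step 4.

n=0: pose=(-6,-6,S); sL=15/17, sR=15/16; mL=-15/34, mR=-495/272; mL+mR=-615/272 → advance -1; mR−mL=-375/272 → turn -1·90°
n=1: pose=(-6,-5,W); sL=60/29, sR=60/13; mL=-30/29, mR=-2520/377; mL+mR=-2910/377 → advance -1; mR−mL=-2130/377 → turn -1·90°
n=2: pose=(-5,-5,N); sL=30, sR=6; mL=-15, mR=-36; mL+mR=-51 → advance -1; mR−mL=-21 → turn -1·90°
n=3: pose=(-5,-6,E); sL=60/41, sR=60/61; mL=-30/41, mR=-6120/2501; mL+mR=-7950/2501 → advance -1; mR−mL=-4290/2501 → turn -1·90°
n=4: pose=(-6,-6,S); sL=15/17, sR=15/16; mL=-15/34, mR=-495/272; mL+mR=-615/272 → advance -1; mR−mL=-375/272 → turn -1·90°

0 15/17 15/16 -15/34 -495/272 -6 -6 S
1 60/29 60/13 -30/29 -2520/377 -6 -5 W
2 30 6 -15 -36 -5 -5 N
3 60/41 60/61 -30/41 -6120/2501 -5 -6 E
4 15/17 15/16 -15/34 -495/272 -6 -6 S
final -6 -5 W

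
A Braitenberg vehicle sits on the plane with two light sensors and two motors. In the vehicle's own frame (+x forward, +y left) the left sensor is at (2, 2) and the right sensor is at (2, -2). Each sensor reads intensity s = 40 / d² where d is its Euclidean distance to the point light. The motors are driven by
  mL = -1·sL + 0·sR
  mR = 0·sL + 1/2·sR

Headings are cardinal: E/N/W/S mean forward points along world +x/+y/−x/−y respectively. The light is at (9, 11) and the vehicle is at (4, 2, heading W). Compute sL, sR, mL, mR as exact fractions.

4/17 20/49 -4/17 10/49

left sensor world pos  = (2, 0); dL² = 170
right sensor world pos = (2, 4); dR² = 98
sL = 40/170 = 4/17
sR = 40/98 = 20/49
mL = -1·sL + 0·sR = -4/17
mR = 0·sL + 1/2·sR = 10/49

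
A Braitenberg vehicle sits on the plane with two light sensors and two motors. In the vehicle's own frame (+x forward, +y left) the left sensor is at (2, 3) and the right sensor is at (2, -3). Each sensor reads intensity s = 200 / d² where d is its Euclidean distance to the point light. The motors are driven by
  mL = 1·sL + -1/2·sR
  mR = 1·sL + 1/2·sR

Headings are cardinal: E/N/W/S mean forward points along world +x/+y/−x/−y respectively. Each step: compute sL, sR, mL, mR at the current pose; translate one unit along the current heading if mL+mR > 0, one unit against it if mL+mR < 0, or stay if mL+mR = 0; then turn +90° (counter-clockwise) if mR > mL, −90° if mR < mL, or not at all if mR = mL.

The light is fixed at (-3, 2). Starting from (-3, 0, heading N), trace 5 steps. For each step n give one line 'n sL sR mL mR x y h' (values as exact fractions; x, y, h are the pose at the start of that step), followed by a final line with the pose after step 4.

0 200/9 200/9 100/9 100/3 -3 0 N
1 10 25 -5/2 45/2 -3 1 W
2 200/13 8 148/13 252/13 -4 1 S
3 100 100/13 1250/13 1350/13 -4 0 E
4 200/9 200/9 100/9 100/3 -3 0 N
final -3 1 W

n=0: pose=(-3,0,N); sL=200/9, sR=200/9; mL=100/9, mR=100/3; mL+mR=400/9 → advance +1; mR−mL=200/9 → turn +1·90°
n=1: pose=(-3,1,W); sL=10, sR=25; mL=-5/2, mR=45/2; mL+mR=20 → advance +1; mR−mL=25 → turn +1·90°
n=2: pose=(-4,1,S); sL=200/13, sR=8; mL=148/13, mR=252/13; mL+mR=400/13 → advance +1; mR−mL=8 → turn +1·90°
n=3: pose=(-4,0,E); sL=100, sR=100/13; mL=1250/13, mR=1350/13; mL+mR=200 → advance +1; mR−mL=100/13 → turn +1·90°
n=4: pose=(-3,0,N); sL=200/9, sR=200/9; mL=100/9, mR=100/3; mL+mR=400/9 → advance +1; mR−mL=200/9 → turn +1·90°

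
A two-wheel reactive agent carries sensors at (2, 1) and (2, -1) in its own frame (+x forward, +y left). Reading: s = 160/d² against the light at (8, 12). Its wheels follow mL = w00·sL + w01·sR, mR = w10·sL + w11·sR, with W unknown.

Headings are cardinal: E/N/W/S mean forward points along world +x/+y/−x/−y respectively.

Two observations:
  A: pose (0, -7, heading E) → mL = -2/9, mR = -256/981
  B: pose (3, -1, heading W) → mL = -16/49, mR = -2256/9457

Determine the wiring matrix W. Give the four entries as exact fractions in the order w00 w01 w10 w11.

obs A: pose=(0,-7,E) → sL=4/9, sR=40/109, mL=-2/9, mR=-256/981
obs B: pose=(3,-1,W) → sL=32/49, sR=160/193, mL=-16/49, mR=-2256/9457
sensor matrix S = [[4/9, 40/109], [32/49, 160/193]]; det S = 1194880/9277317
solve [mL_A; mL_B] = S·[w00; w01] and [mR_A; mR_B] = S·[w10; w11]:
  w00 = -1/2, w01 = 0, w10 = -1, w11 = 1/2

-1/2 0 -1 1/2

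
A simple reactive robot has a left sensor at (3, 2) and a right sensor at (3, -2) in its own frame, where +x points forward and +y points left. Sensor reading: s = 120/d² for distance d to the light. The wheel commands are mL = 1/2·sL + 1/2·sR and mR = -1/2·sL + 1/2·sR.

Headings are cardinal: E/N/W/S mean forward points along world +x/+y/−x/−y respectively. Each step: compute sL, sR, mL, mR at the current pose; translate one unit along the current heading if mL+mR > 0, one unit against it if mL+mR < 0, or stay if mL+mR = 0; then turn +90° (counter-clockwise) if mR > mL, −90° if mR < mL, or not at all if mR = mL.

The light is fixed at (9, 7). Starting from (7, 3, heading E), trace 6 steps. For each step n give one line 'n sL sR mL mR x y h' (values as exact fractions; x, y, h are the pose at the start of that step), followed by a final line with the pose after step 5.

n=0: pose=(7,3,E); sL=24, sR=120/37; mL=504/37, mR=-384/37; mL+mR=120/37 → advance +1; mR−mL=-24 → turn -1·90°
n=1: pose=(8,3,S); sL=12/5, sR=60/29; mL=324/145, mR=-24/145; mL+mR=60/29 → advance +1; mR−mL=-12/5 → turn -1·90°
n=2: pose=(8,2,W); sL=24/13, sR=24/5; mL=216/65, mR=96/65; mL+mR=24/5 → advance +1; mR−mL=-24/13 → turn -1·90°
n=3: pose=(7,2,N); sL=6, sR=30; mL=18, mR=12; mL+mR=30 → advance +1; mR−mL=-6 → turn -1·90°
n=4: pose=(7,3,E); sL=24, sR=120/37; mL=504/37, mR=-384/37; mL+mR=120/37 → advance +1; mR−mL=-24 → turn -1·90°
n=5: pose=(8,3,S); sL=12/5, sR=60/29; mL=324/145, mR=-24/145; mL+mR=60/29 → advance +1; mR−mL=-12/5 → turn -1·90°

0 24 120/37 504/37 -384/37 7 3 E
1 12/5 60/29 324/145 -24/145 8 3 S
2 24/13 24/5 216/65 96/65 8 2 W
3 6 30 18 12 7 2 N
4 24 120/37 504/37 -384/37 7 3 E
5 12/5 60/29 324/145 -24/145 8 3 S
final 8 2 W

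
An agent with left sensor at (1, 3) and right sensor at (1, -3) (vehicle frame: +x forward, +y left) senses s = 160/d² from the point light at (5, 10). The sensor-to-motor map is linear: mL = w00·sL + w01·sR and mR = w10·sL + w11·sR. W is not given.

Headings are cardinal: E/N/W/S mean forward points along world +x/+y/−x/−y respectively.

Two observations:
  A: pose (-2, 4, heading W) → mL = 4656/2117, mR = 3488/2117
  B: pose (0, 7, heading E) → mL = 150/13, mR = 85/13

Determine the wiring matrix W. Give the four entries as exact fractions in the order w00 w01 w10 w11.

1 1/2 1/2 1/2

obs A: pose=(-2,4,W) → sL=32/29, sR=160/73, mL=4656/2117, mR=3488/2117
obs B: pose=(0,7,E) → sL=10, sR=40/13, mL=150/13, mR=85/13
sensor matrix S = [[32/29, 160/73], [10, 40/13]]; det S = -509760/27521
solve [mL_A; mL_B] = S·[w00; w01] and [mR_A; mR_B] = S·[w10; w11]:
  w00 = 1, w01 = 1/2, w10 = 1/2, w11 = 1/2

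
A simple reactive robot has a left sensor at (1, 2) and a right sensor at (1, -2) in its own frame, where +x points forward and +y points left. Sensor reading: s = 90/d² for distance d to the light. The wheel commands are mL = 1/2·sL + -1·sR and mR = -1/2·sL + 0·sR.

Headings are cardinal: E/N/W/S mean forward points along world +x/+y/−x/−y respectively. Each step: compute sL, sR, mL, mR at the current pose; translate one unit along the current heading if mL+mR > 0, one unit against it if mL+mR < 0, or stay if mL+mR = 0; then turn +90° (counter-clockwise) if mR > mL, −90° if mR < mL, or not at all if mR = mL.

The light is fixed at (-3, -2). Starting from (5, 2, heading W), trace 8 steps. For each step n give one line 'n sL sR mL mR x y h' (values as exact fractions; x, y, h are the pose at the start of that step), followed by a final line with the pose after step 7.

0 90/53 18/17 -189/901 -45/53 5 2 W
1 45/37 45/73 -45/5402 -45/74 6 2 N
2 18/25 90/101 -1341/2525 -9/25 6 1 E
3 45/26 45/58 135/1508 -45/52 5 1 N
4 90/97 10/9 -565/873 -45/97 5 0 E
5 45/17 1 11/34 -45/34 4 0 N
6 90/73 18/13 -729/949 -45/73 4 -1 E
7 9/2 45/34 63/68 -9/4 3 -1 N
final 3 -2 E

n=0: pose=(5,2,W); sL=90/53, sR=18/17; mL=-189/901, mR=-45/53; mL+mR=-18/17 → advance -1; mR−mL=-576/901 → turn -1·90°
n=1: pose=(6,2,N); sL=45/37, sR=45/73; mL=-45/5402, mR=-45/74; mL+mR=-45/73 → advance -1; mR−mL=-1620/2701 → turn -1·90°
n=2: pose=(6,1,E); sL=18/25, sR=90/101; mL=-1341/2525, mR=-9/25; mL+mR=-90/101 → advance -1; mR−mL=432/2525 → turn +1·90°
n=3: pose=(5,1,N); sL=45/26, sR=45/58; mL=135/1508, mR=-45/52; mL+mR=-45/58 → advance -1; mR−mL=-360/377 → turn -1·90°
n=4: pose=(5,0,E); sL=90/97, sR=10/9; mL=-565/873, mR=-45/97; mL+mR=-10/9 → advance -1; mR−mL=160/873 → turn +1·90°
n=5: pose=(4,0,N); sL=45/17, sR=1; mL=11/34, mR=-45/34; mL+mR=-1 → advance -1; mR−mL=-28/17 → turn -1·90°
n=6: pose=(4,-1,E); sL=90/73, sR=18/13; mL=-729/949, mR=-45/73; mL+mR=-18/13 → advance -1; mR−mL=144/949 → turn +1·90°
n=7: pose=(3,-1,N); sL=9/2, sR=45/34; mL=63/68, mR=-9/4; mL+mR=-45/34 → advance -1; mR−mL=-54/17 → turn -1·90°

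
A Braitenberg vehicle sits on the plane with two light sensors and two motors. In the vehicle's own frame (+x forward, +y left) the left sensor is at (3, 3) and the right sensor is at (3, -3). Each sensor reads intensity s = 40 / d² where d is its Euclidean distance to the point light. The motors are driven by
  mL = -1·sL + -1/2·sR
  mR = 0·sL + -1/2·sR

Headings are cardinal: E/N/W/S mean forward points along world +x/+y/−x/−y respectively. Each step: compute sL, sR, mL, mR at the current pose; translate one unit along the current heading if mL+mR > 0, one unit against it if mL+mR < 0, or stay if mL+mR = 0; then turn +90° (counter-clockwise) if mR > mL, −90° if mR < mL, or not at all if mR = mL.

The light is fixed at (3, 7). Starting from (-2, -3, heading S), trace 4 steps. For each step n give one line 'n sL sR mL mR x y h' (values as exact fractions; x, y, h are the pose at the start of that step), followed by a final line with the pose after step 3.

0 40/173 40/233 -12780/40309 -20/233 -2 -3 S
1 1 10/37 -42/37 -5/37 -2 -2 E
2 40/117 8/9 -92/117 -4/9 -3 -2 N
3 4/25 4/13 -102/325 -2/13 -3 -3 W
final -2 -3 S

n=0: pose=(-2,-3,S); sL=40/173, sR=40/233; mL=-12780/40309, mR=-20/233; mL+mR=-16240/40309 → advance -1; mR−mL=40/173 → turn +1·90°
n=1: pose=(-2,-2,E); sL=1, sR=10/37; mL=-42/37, mR=-5/37; mL+mR=-47/37 → advance -1; mR−mL=1 → turn +1·90°
n=2: pose=(-3,-2,N); sL=40/117, sR=8/9; mL=-92/117, mR=-4/9; mL+mR=-16/13 → advance -1; mR−mL=40/117 → turn +1·90°
n=3: pose=(-3,-3,W); sL=4/25, sR=4/13; mL=-102/325, mR=-2/13; mL+mR=-152/325 → advance -1; mR−mL=4/25 → turn +1·90°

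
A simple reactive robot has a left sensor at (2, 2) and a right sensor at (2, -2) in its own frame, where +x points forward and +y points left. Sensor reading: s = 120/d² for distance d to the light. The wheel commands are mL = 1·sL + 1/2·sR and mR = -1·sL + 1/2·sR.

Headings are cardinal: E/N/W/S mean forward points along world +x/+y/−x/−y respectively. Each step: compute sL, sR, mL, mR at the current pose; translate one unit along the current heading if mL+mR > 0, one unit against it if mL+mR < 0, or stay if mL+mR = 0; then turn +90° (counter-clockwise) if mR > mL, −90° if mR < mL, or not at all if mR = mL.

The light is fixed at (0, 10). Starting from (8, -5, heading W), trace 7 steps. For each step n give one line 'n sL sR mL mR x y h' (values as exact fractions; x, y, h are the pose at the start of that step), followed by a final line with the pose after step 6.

0 24/65 24/41 1764/2665 -204/2665 8 -5 W
1 60/97 12/25 2082/2425 -918/2425 7 -5 N
2 8/15 120/337 3596/5055 -1796/5055 7 -4 E
3 30/89 30/73 3525/6497 -855/6497 8 -4 S
4 24/65 24/41 1764/2665 -204/2665 8 -5 W
5 60/97 12/25 2082/2425 -918/2425 7 -5 N
6 8/15 120/337 3596/5055 -1796/5055 7 -4 E
final 8 -4 S

n=0: pose=(8,-5,W); sL=24/65, sR=24/41; mL=1764/2665, mR=-204/2665; mL+mR=24/41 → advance +1; mR−mL=-48/65 → turn -1·90°
n=1: pose=(7,-5,N); sL=60/97, sR=12/25; mL=2082/2425, mR=-918/2425; mL+mR=12/25 → advance +1; mR−mL=-120/97 → turn -1·90°
n=2: pose=(7,-4,E); sL=8/15, sR=120/337; mL=3596/5055, mR=-1796/5055; mL+mR=120/337 → advance +1; mR−mL=-16/15 → turn -1·90°
n=3: pose=(8,-4,S); sL=30/89, sR=30/73; mL=3525/6497, mR=-855/6497; mL+mR=30/73 → advance +1; mR−mL=-60/89 → turn -1·90°
n=4: pose=(8,-5,W); sL=24/65, sR=24/41; mL=1764/2665, mR=-204/2665; mL+mR=24/41 → advance +1; mR−mL=-48/65 → turn -1·90°
n=5: pose=(7,-5,N); sL=60/97, sR=12/25; mL=2082/2425, mR=-918/2425; mL+mR=12/25 → advance +1; mR−mL=-120/97 → turn -1·90°
n=6: pose=(7,-4,E); sL=8/15, sR=120/337; mL=3596/5055, mR=-1796/5055; mL+mR=120/337 → advance +1; mR−mL=-16/15 → turn -1·90°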